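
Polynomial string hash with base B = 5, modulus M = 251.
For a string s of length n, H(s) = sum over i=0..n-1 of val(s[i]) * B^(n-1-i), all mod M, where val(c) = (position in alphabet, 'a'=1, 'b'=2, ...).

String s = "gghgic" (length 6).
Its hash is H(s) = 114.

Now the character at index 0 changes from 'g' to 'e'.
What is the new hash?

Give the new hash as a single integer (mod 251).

val('g') = 7, val('e') = 5
Position k = 0, exponent = n-1-k = 5
B^5 mod M = 5^5 mod 251 = 113
Delta = (5 - 7) * 113 mod 251 = 25
New hash = (114 + 25) mod 251 = 139

Answer: 139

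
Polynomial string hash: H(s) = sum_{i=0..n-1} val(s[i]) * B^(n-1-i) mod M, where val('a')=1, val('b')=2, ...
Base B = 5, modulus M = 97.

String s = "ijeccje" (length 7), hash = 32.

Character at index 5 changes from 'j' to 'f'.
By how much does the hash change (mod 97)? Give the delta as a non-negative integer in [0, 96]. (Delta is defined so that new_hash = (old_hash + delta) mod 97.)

Delta formula: (val(new) - val(old)) * B^(n-1-k) mod M
  val('f') - val('j') = 6 - 10 = -4
  B^(n-1-k) = 5^1 mod 97 = 5
  Delta = -4 * 5 mod 97 = 77

Answer: 77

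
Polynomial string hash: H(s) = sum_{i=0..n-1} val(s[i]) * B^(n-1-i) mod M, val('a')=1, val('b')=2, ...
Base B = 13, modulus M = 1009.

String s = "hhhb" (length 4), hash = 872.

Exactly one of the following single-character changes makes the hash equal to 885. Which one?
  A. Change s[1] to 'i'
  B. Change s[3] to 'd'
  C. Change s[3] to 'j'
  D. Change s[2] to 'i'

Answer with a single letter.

Answer: D

Derivation:
Option A: s[1]='h'->'i', delta=(9-8)*13^2 mod 1009 = 169, hash=872+169 mod 1009 = 32
Option B: s[3]='b'->'d', delta=(4-2)*13^0 mod 1009 = 2, hash=872+2 mod 1009 = 874
Option C: s[3]='b'->'j', delta=(10-2)*13^0 mod 1009 = 8, hash=872+8 mod 1009 = 880
Option D: s[2]='h'->'i', delta=(9-8)*13^1 mod 1009 = 13, hash=872+13 mod 1009 = 885 <-- target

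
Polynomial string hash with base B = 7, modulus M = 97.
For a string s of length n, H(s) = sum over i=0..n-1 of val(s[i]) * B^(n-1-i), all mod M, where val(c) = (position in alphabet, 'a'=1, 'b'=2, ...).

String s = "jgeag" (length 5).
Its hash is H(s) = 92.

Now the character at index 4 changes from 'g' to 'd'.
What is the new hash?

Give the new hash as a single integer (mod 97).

val('g') = 7, val('d') = 4
Position k = 4, exponent = n-1-k = 0
B^0 mod M = 7^0 mod 97 = 1
Delta = (4 - 7) * 1 mod 97 = 94
New hash = (92 + 94) mod 97 = 89

Answer: 89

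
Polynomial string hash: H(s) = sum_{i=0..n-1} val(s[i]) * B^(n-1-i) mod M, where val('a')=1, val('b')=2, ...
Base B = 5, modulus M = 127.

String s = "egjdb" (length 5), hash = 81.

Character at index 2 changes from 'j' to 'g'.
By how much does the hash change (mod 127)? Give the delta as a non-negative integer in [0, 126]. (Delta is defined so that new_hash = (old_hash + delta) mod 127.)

Answer: 52

Derivation:
Delta formula: (val(new) - val(old)) * B^(n-1-k) mod M
  val('g') - val('j') = 7 - 10 = -3
  B^(n-1-k) = 5^2 mod 127 = 25
  Delta = -3 * 25 mod 127 = 52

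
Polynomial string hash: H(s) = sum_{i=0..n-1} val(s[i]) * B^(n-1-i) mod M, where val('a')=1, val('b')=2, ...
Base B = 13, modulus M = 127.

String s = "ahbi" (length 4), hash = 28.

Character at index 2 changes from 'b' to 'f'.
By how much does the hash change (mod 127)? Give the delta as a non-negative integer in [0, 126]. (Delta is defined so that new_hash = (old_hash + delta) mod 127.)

Delta formula: (val(new) - val(old)) * B^(n-1-k) mod M
  val('f') - val('b') = 6 - 2 = 4
  B^(n-1-k) = 13^1 mod 127 = 13
  Delta = 4 * 13 mod 127 = 52

Answer: 52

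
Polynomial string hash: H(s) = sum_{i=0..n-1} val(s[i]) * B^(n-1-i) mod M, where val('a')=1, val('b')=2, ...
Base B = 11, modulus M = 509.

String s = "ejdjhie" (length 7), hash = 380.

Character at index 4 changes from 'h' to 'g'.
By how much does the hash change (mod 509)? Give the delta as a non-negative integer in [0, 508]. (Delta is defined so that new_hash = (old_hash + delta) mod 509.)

Answer: 388

Derivation:
Delta formula: (val(new) - val(old)) * B^(n-1-k) mod M
  val('g') - val('h') = 7 - 8 = -1
  B^(n-1-k) = 11^2 mod 509 = 121
  Delta = -1 * 121 mod 509 = 388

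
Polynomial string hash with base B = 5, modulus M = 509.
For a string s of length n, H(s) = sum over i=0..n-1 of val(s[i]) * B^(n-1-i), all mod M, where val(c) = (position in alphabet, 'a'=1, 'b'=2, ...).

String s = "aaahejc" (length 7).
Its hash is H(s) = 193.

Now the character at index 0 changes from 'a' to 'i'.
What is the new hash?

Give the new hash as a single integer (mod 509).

Answer: 488

Derivation:
val('a') = 1, val('i') = 9
Position k = 0, exponent = n-1-k = 6
B^6 mod M = 5^6 mod 509 = 355
Delta = (9 - 1) * 355 mod 509 = 295
New hash = (193 + 295) mod 509 = 488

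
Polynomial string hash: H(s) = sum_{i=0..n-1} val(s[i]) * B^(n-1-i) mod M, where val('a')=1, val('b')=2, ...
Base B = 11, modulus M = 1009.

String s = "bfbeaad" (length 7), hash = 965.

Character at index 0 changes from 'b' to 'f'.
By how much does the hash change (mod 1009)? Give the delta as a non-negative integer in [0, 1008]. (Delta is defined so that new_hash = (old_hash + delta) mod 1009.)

Delta formula: (val(new) - val(old)) * B^(n-1-k) mod M
  val('f') - val('b') = 6 - 2 = 4
  B^(n-1-k) = 11^6 mod 1009 = 766
  Delta = 4 * 766 mod 1009 = 37

Answer: 37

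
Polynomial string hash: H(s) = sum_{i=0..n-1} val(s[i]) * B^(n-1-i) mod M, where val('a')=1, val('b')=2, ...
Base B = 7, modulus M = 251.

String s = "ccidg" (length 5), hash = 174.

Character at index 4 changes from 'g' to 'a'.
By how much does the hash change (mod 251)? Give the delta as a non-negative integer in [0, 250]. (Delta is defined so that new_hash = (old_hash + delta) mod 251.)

Answer: 245

Derivation:
Delta formula: (val(new) - val(old)) * B^(n-1-k) mod M
  val('a') - val('g') = 1 - 7 = -6
  B^(n-1-k) = 7^0 mod 251 = 1
  Delta = -6 * 1 mod 251 = 245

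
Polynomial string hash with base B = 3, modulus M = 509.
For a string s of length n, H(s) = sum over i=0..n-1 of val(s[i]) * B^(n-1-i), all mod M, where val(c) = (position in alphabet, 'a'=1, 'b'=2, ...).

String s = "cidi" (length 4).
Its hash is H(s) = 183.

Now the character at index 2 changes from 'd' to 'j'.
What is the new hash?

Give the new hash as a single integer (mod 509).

Answer: 201

Derivation:
val('d') = 4, val('j') = 10
Position k = 2, exponent = n-1-k = 1
B^1 mod M = 3^1 mod 509 = 3
Delta = (10 - 4) * 3 mod 509 = 18
New hash = (183 + 18) mod 509 = 201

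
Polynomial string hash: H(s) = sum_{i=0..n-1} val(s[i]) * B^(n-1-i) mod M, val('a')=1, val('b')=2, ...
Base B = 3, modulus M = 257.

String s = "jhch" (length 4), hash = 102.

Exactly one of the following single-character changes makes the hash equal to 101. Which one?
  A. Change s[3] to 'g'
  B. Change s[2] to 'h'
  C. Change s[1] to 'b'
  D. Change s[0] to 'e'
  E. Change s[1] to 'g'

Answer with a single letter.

Option A: s[3]='h'->'g', delta=(7-8)*3^0 mod 257 = 256, hash=102+256 mod 257 = 101 <-- target
Option B: s[2]='c'->'h', delta=(8-3)*3^1 mod 257 = 15, hash=102+15 mod 257 = 117
Option C: s[1]='h'->'b', delta=(2-8)*3^2 mod 257 = 203, hash=102+203 mod 257 = 48
Option D: s[0]='j'->'e', delta=(5-10)*3^3 mod 257 = 122, hash=102+122 mod 257 = 224
Option E: s[1]='h'->'g', delta=(7-8)*3^2 mod 257 = 248, hash=102+248 mod 257 = 93

Answer: A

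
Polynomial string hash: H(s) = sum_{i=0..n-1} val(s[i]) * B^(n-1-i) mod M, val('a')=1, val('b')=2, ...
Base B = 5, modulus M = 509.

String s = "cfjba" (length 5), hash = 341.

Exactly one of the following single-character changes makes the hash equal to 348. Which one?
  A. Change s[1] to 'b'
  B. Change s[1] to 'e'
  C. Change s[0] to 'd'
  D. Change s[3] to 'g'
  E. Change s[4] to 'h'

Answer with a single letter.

Answer: E

Derivation:
Option A: s[1]='f'->'b', delta=(2-6)*5^3 mod 509 = 9, hash=341+9 mod 509 = 350
Option B: s[1]='f'->'e', delta=(5-6)*5^3 mod 509 = 384, hash=341+384 mod 509 = 216
Option C: s[0]='c'->'d', delta=(4-3)*5^4 mod 509 = 116, hash=341+116 mod 509 = 457
Option D: s[3]='b'->'g', delta=(7-2)*5^1 mod 509 = 25, hash=341+25 mod 509 = 366
Option E: s[4]='a'->'h', delta=(8-1)*5^0 mod 509 = 7, hash=341+7 mod 509 = 348 <-- target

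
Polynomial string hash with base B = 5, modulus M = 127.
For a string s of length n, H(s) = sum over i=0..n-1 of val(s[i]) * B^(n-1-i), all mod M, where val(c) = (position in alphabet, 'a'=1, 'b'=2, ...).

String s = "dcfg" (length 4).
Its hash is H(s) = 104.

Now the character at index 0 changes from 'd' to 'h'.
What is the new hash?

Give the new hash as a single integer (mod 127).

Answer: 96

Derivation:
val('d') = 4, val('h') = 8
Position k = 0, exponent = n-1-k = 3
B^3 mod M = 5^3 mod 127 = 125
Delta = (8 - 4) * 125 mod 127 = 119
New hash = (104 + 119) mod 127 = 96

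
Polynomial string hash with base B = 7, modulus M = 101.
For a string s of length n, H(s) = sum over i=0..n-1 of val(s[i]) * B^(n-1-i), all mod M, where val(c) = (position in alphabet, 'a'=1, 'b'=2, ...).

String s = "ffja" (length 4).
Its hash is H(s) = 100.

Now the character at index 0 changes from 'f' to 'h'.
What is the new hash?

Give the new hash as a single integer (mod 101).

val('f') = 6, val('h') = 8
Position k = 0, exponent = n-1-k = 3
B^3 mod M = 7^3 mod 101 = 40
Delta = (8 - 6) * 40 mod 101 = 80
New hash = (100 + 80) mod 101 = 79

Answer: 79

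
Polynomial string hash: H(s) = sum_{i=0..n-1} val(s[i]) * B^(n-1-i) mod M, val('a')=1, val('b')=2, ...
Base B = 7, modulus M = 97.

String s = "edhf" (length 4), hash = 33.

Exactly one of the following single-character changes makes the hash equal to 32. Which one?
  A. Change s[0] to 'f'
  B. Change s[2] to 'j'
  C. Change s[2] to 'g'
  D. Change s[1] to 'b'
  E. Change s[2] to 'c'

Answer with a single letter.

Answer: D

Derivation:
Option A: s[0]='e'->'f', delta=(6-5)*7^3 mod 97 = 52, hash=33+52 mod 97 = 85
Option B: s[2]='h'->'j', delta=(10-8)*7^1 mod 97 = 14, hash=33+14 mod 97 = 47
Option C: s[2]='h'->'g', delta=(7-8)*7^1 mod 97 = 90, hash=33+90 mod 97 = 26
Option D: s[1]='d'->'b', delta=(2-4)*7^2 mod 97 = 96, hash=33+96 mod 97 = 32 <-- target
Option E: s[2]='h'->'c', delta=(3-8)*7^1 mod 97 = 62, hash=33+62 mod 97 = 95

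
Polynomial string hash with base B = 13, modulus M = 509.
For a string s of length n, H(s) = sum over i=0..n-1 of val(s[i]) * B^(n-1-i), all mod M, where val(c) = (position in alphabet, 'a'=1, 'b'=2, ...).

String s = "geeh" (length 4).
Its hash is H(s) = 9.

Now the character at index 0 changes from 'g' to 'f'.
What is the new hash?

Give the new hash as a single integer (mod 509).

val('g') = 7, val('f') = 6
Position k = 0, exponent = n-1-k = 3
B^3 mod M = 13^3 mod 509 = 161
Delta = (6 - 7) * 161 mod 509 = 348
New hash = (9 + 348) mod 509 = 357

Answer: 357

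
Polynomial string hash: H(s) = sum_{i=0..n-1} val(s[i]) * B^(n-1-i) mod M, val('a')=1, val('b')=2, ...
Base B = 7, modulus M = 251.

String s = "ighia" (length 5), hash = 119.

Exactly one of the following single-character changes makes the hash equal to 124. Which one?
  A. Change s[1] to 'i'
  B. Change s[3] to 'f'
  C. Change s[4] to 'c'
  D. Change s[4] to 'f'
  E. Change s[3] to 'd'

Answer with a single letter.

Answer: D

Derivation:
Option A: s[1]='g'->'i', delta=(9-7)*7^3 mod 251 = 184, hash=119+184 mod 251 = 52
Option B: s[3]='i'->'f', delta=(6-9)*7^1 mod 251 = 230, hash=119+230 mod 251 = 98
Option C: s[4]='a'->'c', delta=(3-1)*7^0 mod 251 = 2, hash=119+2 mod 251 = 121
Option D: s[4]='a'->'f', delta=(6-1)*7^0 mod 251 = 5, hash=119+5 mod 251 = 124 <-- target
Option E: s[3]='i'->'d', delta=(4-9)*7^1 mod 251 = 216, hash=119+216 mod 251 = 84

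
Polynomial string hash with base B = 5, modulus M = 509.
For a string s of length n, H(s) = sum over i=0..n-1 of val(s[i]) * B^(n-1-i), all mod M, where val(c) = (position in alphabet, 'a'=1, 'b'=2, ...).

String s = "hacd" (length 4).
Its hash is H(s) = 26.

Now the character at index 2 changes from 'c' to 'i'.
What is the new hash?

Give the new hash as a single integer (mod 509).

Answer: 56

Derivation:
val('c') = 3, val('i') = 9
Position k = 2, exponent = n-1-k = 1
B^1 mod M = 5^1 mod 509 = 5
Delta = (9 - 3) * 5 mod 509 = 30
New hash = (26 + 30) mod 509 = 56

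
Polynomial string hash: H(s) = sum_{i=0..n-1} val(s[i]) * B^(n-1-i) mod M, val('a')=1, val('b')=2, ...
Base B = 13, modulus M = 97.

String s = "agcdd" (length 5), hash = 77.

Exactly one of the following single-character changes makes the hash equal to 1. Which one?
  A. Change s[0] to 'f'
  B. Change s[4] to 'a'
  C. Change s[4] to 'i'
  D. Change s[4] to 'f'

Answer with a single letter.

Answer: A

Derivation:
Option A: s[0]='a'->'f', delta=(6-1)*13^4 mod 97 = 21, hash=77+21 mod 97 = 1 <-- target
Option B: s[4]='d'->'a', delta=(1-4)*13^0 mod 97 = 94, hash=77+94 mod 97 = 74
Option C: s[4]='d'->'i', delta=(9-4)*13^0 mod 97 = 5, hash=77+5 mod 97 = 82
Option D: s[4]='d'->'f', delta=(6-4)*13^0 mod 97 = 2, hash=77+2 mod 97 = 79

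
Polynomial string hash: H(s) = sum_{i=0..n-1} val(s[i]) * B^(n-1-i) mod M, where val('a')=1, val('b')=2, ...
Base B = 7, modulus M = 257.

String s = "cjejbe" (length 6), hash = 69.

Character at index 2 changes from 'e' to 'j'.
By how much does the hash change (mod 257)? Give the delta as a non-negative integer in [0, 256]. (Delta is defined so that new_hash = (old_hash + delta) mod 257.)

Delta formula: (val(new) - val(old)) * B^(n-1-k) mod M
  val('j') - val('e') = 10 - 5 = 5
  B^(n-1-k) = 7^3 mod 257 = 86
  Delta = 5 * 86 mod 257 = 173

Answer: 173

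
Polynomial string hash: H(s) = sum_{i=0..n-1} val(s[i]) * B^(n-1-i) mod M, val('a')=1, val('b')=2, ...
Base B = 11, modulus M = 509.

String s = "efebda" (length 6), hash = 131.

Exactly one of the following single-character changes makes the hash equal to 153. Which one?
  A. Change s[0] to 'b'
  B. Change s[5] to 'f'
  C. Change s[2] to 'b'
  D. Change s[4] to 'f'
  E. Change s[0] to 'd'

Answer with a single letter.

Answer: D

Derivation:
Option A: s[0]='e'->'b', delta=(2-5)*11^5 mod 509 = 397, hash=131+397 mod 509 = 19
Option B: s[5]='a'->'f', delta=(6-1)*11^0 mod 509 = 5, hash=131+5 mod 509 = 136
Option C: s[2]='e'->'b', delta=(2-5)*11^3 mod 509 = 79, hash=131+79 mod 509 = 210
Option D: s[4]='d'->'f', delta=(6-4)*11^1 mod 509 = 22, hash=131+22 mod 509 = 153 <-- target
Option E: s[0]='e'->'d', delta=(4-5)*11^5 mod 509 = 302, hash=131+302 mod 509 = 433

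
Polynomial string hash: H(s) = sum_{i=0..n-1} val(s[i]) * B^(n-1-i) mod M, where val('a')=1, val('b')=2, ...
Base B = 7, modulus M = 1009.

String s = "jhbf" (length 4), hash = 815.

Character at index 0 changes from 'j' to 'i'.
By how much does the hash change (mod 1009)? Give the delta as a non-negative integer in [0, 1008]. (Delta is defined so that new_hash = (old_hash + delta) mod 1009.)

Answer: 666

Derivation:
Delta formula: (val(new) - val(old)) * B^(n-1-k) mod M
  val('i') - val('j') = 9 - 10 = -1
  B^(n-1-k) = 7^3 mod 1009 = 343
  Delta = -1 * 343 mod 1009 = 666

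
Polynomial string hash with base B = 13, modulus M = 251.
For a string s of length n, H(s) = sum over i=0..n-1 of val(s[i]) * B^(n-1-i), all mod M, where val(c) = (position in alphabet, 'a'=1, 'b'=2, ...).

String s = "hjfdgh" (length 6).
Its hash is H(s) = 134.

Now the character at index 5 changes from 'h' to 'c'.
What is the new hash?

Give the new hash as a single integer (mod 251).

val('h') = 8, val('c') = 3
Position k = 5, exponent = n-1-k = 0
B^0 mod M = 13^0 mod 251 = 1
Delta = (3 - 8) * 1 mod 251 = 246
New hash = (134 + 246) mod 251 = 129

Answer: 129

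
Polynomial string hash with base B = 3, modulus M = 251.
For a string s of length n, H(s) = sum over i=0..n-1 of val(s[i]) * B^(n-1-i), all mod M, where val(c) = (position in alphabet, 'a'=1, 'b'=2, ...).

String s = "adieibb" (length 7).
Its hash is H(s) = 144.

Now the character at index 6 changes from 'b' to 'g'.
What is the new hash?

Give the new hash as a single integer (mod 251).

val('b') = 2, val('g') = 7
Position k = 6, exponent = n-1-k = 0
B^0 mod M = 3^0 mod 251 = 1
Delta = (7 - 2) * 1 mod 251 = 5
New hash = (144 + 5) mod 251 = 149

Answer: 149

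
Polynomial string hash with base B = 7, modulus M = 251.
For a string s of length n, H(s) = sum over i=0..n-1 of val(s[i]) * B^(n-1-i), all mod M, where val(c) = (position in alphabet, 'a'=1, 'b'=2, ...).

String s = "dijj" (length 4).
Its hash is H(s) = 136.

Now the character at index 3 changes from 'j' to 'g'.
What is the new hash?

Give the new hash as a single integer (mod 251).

val('j') = 10, val('g') = 7
Position k = 3, exponent = n-1-k = 0
B^0 mod M = 7^0 mod 251 = 1
Delta = (7 - 10) * 1 mod 251 = 248
New hash = (136 + 248) mod 251 = 133

Answer: 133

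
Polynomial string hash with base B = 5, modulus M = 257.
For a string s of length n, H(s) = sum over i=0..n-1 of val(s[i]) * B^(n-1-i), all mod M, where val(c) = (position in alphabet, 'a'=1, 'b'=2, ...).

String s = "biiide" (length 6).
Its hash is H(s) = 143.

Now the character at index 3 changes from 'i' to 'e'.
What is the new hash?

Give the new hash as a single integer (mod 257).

Answer: 43

Derivation:
val('i') = 9, val('e') = 5
Position k = 3, exponent = n-1-k = 2
B^2 mod M = 5^2 mod 257 = 25
Delta = (5 - 9) * 25 mod 257 = 157
New hash = (143 + 157) mod 257 = 43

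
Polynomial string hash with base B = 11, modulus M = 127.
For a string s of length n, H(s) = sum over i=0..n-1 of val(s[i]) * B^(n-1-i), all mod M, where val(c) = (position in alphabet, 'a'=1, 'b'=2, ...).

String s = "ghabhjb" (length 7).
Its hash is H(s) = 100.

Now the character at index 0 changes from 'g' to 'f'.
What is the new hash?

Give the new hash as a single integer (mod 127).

val('g') = 7, val('f') = 6
Position k = 0, exponent = n-1-k = 6
B^6 mod M = 11^6 mod 127 = 38
Delta = (6 - 7) * 38 mod 127 = 89
New hash = (100 + 89) mod 127 = 62

Answer: 62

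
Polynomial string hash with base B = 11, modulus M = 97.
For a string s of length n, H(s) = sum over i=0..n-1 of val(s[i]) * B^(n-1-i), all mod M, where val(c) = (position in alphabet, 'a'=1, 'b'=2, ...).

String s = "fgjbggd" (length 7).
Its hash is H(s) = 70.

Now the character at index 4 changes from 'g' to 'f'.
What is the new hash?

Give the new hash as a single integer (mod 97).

Answer: 46

Derivation:
val('g') = 7, val('f') = 6
Position k = 4, exponent = n-1-k = 2
B^2 mod M = 11^2 mod 97 = 24
Delta = (6 - 7) * 24 mod 97 = 73
New hash = (70 + 73) mod 97 = 46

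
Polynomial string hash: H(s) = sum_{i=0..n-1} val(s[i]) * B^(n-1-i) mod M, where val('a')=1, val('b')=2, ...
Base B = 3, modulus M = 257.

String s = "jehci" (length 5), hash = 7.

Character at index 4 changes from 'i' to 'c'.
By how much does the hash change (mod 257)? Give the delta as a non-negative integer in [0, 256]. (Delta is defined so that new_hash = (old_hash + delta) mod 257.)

Delta formula: (val(new) - val(old)) * B^(n-1-k) mod M
  val('c') - val('i') = 3 - 9 = -6
  B^(n-1-k) = 3^0 mod 257 = 1
  Delta = -6 * 1 mod 257 = 251

Answer: 251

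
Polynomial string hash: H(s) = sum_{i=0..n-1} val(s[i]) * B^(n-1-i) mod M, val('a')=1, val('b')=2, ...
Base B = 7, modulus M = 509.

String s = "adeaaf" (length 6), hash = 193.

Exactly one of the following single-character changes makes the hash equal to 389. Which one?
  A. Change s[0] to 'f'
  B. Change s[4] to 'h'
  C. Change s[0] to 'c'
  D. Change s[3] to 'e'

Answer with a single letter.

Answer: D

Derivation:
Option A: s[0]='a'->'f', delta=(6-1)*7^5 mod 509 = 50, hash=193+50 mod 509 = 243
Option B: s[4]='a'->'h', delta=(8-1)*7^1 mod 509 = 49, hash=193+49 mod 509 = 242
Option C: s[0]='a'->'c', delta=(3-1)*7^5 mod 509 = 20, hash=193+20 mod 509 = 213
Option D: s[3]='a'->'e', delta=(5-1)*7^2 mod 509 = 196, hash=193+196 mod 509 = 389 <-- target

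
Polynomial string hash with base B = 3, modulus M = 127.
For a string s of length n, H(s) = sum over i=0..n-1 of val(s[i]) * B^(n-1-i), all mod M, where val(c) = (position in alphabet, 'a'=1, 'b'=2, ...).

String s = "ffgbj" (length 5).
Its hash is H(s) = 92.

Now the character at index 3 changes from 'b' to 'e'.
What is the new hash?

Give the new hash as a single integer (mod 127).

val('b') = 2, val('e') = 5
Position k = 3, exponent = n-1-k = 1
B^1 mod M = 3^1 mod 127 = 3
Delta = (5 - 2) * 3 mod 127 = 9
New hash = (92 + 9) mod 127 = 101

Answer: 101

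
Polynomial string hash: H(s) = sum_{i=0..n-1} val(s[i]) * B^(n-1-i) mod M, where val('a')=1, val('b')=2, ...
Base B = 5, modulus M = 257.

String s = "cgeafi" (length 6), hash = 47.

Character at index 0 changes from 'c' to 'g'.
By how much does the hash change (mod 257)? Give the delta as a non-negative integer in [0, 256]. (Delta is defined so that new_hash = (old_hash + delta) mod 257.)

Answer: 164

Derivation:
Delta formula: (val(new) - val(old)) * B^(n-1-k) mod M
  val('g') - val('c') = 7 - 3 = 4
  B^(n-1-k) = 5^5 mod 257 = 41
  Delta = 4 * 41 mod 257 = 164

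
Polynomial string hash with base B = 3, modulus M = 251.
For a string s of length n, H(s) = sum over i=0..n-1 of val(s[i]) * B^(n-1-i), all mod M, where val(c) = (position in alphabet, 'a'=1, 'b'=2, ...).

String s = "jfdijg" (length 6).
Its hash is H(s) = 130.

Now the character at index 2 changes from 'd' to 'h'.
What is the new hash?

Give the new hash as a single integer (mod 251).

val('d') = 4, val('h') = 8
Position k = 2, exponent = n-1-k = 3
B^3 mod M = 3^3 mod 251 = 27
Delta = (8 - 4) * 27 mod 251 = 108
New hash = (130 + 108) mod 251 = 238

Answer: 238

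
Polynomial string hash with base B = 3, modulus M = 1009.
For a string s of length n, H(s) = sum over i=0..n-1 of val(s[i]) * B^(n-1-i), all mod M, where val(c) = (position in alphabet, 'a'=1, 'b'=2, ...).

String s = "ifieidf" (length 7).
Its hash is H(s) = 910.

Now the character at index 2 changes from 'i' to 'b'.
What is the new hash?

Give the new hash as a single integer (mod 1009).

val('i') = 9, val('b') = 2
Position k = 2, exponent = n-1-k = 4
B^4 mod M = 3^4 mod 1009 = 81
Delta = (2 - 9) * 81 mod 1009 = 442
New hash = (910 + 442) mod 1009 = 343

Answer: 343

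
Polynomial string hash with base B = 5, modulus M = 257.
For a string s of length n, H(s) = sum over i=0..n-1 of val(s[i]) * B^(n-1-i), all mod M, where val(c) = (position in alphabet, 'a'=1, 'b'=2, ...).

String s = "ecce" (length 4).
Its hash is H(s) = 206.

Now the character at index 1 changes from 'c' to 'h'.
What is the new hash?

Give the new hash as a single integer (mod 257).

Answer: 74

Derivation:
val('c') = 3, val('h') = 8
Position k = 1, exponent = n-1-k = 2
B^2 mod M = 5^2 mod 257 = 25
Delta = (8 - 3) * 25 mod 257 = 125
New hash = (206 + 125) mod 257 = 74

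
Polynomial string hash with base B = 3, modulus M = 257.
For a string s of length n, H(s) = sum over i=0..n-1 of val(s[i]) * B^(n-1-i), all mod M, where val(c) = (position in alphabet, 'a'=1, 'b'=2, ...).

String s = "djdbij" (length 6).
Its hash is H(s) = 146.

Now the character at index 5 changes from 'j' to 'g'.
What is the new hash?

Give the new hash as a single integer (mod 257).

Answer: 143

Derivation:
val('j') = 10, val('g') = 7
Position k = 5, exponent = n-1-k = 0
B^0 mod M = 3^0 mod 257 = 1
Delta = (7 - 10) * 1 mod 257 = 254
New hash = (146 + 254) mod 257 = 143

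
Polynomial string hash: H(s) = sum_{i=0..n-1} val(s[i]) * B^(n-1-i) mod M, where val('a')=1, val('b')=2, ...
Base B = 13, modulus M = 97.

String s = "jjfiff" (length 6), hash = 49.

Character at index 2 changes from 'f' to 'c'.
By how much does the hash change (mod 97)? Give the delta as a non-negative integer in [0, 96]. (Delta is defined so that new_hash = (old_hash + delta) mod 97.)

Delta formula: (val(new) - val(old)) * B^(n-1-k) mod M
  val('c') - val('f') = 3 - 6 = -3
  B^(n-1-k) = 13^3 mod 97 = 63
  Delta = -3 * 63 mod 97 = 5

Answer: 5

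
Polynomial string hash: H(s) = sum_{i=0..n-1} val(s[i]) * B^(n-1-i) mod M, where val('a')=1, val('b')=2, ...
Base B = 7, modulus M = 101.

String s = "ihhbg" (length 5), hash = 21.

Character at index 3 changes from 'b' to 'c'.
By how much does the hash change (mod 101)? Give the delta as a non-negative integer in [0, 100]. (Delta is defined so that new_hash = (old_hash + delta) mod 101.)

Delta formula: (val(new) - val(old)) * B^(n-1-k) mod M
  val('c') - val('b') = 3 - 2 = 1
  B^(n-1-k) = 7^1 mod 101 = 7
  Delta = 1 * 7 mod 101 = 7

Answer: 7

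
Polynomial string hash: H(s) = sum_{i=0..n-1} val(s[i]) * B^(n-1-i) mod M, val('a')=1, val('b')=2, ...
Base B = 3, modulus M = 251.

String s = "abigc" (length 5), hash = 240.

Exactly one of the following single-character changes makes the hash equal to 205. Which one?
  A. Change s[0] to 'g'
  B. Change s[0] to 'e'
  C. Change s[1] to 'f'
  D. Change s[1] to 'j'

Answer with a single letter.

Answer: D

Derivation:
Option A: s[0]='a'->'g', delta=(7-1)*3^4 mod 251 = 235, hash=240+235 mod 251 = 224
Option B: s[0]='a'->'e', delta=(5-1)*3^4 mod 251 = 73, hash=240+73 mod 251 = 62
Option C: s[1]='b'->'f', delta=(6-2)*3^3 mod 251 = 108, hash=240+108 mod 251 = 97
Option D: s[1]='b'->'j', delta=(10-2)*3^3 mod 251 = 216, hash=240+216 mod 251 = 205 <-- target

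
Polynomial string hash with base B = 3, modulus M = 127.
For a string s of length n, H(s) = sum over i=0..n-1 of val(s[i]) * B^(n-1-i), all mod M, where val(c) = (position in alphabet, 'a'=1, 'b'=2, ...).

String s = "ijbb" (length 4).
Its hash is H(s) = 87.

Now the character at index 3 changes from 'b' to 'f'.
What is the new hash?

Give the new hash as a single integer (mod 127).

val('b') = 2, val('f') = 6
Position k = 3, exponent = n-1-k = 0
B^0 mod M = 3^0 mod 127 = 1
Delta = (6 - 2) * 1 mod 127 = 4
New hash = (87 + 4) mod 127 = 91

Answer: 91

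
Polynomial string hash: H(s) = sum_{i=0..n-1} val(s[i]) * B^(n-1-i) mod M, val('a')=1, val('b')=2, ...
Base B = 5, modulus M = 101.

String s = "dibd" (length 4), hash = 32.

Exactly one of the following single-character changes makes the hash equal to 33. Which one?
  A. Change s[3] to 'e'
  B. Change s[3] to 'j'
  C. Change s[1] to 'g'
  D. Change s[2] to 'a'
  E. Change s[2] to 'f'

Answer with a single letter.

Option A: s[3]='d'->'e', delta=(5-4)*5^0 mod 101 = 1, hash=32+1 mod 101 = 33 <-- target
Option B: s[3]='d'->'j', delta=(10-4)*5^0 mod 101 = 6, hash=32+6 mod 101 = 38
Option C: s[1]='i'->'g', delta=(7-9)*5^2 mod 101 = 51, hash=32+51 mod 101 = 83
Option D: s[2]='b'->'a', delta=(1-2)*5^1 mod 101 = 96, hash=32+96 mod 101 = 27
Option E: s[2]='b'->'f', delta=(6-2)*5^1 mod 101 = 20, hash=32+20 mod 101 = 52

Answer: A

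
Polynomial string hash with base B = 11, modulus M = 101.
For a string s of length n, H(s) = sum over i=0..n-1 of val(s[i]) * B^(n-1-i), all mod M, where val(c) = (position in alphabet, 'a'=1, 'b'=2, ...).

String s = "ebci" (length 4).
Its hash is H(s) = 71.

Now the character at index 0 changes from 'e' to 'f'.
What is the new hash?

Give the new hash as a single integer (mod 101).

val('e') = 5, val('f') = 6
Position k = 0, exponent = n-1-k = 3
B^3 mod M = 11^3 mod 101 = 18
Delta = (6 - 5) * 18 mod 101 = 18
New hash = (71 + 18) mod 101 = 89

Answer: 89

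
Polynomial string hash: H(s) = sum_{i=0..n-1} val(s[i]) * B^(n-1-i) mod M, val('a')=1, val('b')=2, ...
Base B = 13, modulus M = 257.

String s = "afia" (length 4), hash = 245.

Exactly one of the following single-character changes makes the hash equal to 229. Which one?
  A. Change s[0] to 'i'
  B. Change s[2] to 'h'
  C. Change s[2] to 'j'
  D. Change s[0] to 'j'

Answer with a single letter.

Option A: s[0]='a'->'i', delta=(9-1)*13^3 mod 257 = 100, hash=245+100 mod 257 = 88
Option B: s[2]='i'->'h', delta=(8-9)*13^1 mod 257 = 244, hash=245+244 mod 257 = 232
Option C: s[2]='i'->'j', delta=(10-9)*13^1 mod 257 = 13, hash=245+13 mod 257 = 1
Option D: s[0]='a'->'j', delta=(10-1)*13^3 mod 257 = 241, hash=245+241 mod 257 = 229 <-- target

Answer: D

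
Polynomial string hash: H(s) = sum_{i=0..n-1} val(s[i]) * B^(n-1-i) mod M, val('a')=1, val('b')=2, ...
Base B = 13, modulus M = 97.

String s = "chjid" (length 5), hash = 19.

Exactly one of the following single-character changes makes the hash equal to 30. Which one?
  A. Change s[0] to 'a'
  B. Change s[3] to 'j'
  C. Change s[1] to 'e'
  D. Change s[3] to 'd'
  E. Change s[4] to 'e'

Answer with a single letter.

Option A: s[0]='c'->'a', delta=(1-3)*13^4 mod 97 = 11, hash=19+11 mod 97 = 30 <-- target
Option B: s[3]='i'->'j', delta=(10-9)*13^1 mod 97 = 13, hash=19+13 mod 97 = 32
Option C: s[1]='h'->'e', delta=(5-8)*13^3 mod 97 = 5, hash=19+5 mod 97 = 24
Option D: s[3]='i'->'d', delta=(4-9)*13^1 mod 97 = 32, hash=19+32 mod 97 = 51
Option E: s[4]='d'->'e', delta=(5-4)*13^0 mod 97 = 1, hash=19+1 mod 97 = 20

Answer: A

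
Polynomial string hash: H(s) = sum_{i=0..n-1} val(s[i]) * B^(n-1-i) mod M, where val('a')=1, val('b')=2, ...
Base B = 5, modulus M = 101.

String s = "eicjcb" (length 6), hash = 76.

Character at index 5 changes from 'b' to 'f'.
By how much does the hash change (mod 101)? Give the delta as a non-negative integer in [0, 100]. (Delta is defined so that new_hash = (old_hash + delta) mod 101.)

Answer: 4

Derivation:
Delta formula: (val(new) - val(old)) * B^(n-1-k) mod M
  val('f') - val('b') = 6 - 2 = 4
  B^(n-1-k) = 5^0 mod 101 = 1
  Delta = 4 * 1 mod 101 = 4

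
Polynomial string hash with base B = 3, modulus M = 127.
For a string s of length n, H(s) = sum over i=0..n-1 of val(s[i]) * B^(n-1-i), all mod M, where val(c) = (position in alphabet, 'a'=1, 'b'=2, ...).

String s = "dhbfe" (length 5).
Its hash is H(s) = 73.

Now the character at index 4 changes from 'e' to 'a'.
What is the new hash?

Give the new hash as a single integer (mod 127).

val('e') = 5, val('a') = 1
Position k = 4, exponent = n-1-k = 0
B^0 mod M = 3^0 mod 127 = 1
Delta = (1 - 5) * 1 mod 127 = 123
New hash = (73 + 123) mod 127 = 69

Answer: 69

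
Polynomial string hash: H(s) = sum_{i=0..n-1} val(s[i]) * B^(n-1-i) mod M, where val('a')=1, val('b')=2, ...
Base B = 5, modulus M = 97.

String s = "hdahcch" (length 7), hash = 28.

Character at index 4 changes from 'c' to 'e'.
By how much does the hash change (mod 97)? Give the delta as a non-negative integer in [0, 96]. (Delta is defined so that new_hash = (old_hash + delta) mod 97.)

Delta formula: (val(new) - val(old)) * B^(n-1-k) mod M
  val('e') - val('c') = 5 - 3 = 2
  B^(n-1-k) = 5^2 mod 97 = 25
  Delta = 2 * 25 mod 97 = 50

Answer: 50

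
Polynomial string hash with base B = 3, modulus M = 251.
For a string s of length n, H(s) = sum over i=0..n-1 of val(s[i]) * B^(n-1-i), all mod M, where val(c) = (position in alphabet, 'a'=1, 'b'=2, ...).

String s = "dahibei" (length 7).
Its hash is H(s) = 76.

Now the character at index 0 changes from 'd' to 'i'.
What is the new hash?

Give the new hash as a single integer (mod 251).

val('d') = 4, val('i') = 9
Position k = 0, exponent = n-1-k = 6
B^6 mod M = 3^6 mod 251 = 227
Delta = (9 - 4) * 227 mod 251 = 131
New hash = (76 + 131) mod 251 = 207

Answer: 207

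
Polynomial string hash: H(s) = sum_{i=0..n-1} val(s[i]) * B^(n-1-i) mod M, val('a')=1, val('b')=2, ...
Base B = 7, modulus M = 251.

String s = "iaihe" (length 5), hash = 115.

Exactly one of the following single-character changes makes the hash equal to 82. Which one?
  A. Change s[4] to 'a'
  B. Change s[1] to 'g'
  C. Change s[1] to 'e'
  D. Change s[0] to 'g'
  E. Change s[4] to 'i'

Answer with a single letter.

Option A: s[4]='e'->'a', delta=(1-5)*7^0 mod 251 = 247, hash=115+247 mod 251 = 111
Option B: s[1]='a'->'g', delta=(7-1)*7^3 mod 251 = 50, hash=115+50 mod 251 = 165
Option C: s[1]='a'->'e', delta=(5-1)*7^3 mod 251 = 117, hash=115+117 mod 251 = 232
Option D: s[0]='i'->'g', delta=(7-9)*7^4 mod 251 = 218, hash=115+218 mod 251 = 82 <-- target
Option E: s[4]='e'->'i', delta=(9-5)*7^0 mod 251 = 4, hash=115+4 mod 251 = 119

Answer: D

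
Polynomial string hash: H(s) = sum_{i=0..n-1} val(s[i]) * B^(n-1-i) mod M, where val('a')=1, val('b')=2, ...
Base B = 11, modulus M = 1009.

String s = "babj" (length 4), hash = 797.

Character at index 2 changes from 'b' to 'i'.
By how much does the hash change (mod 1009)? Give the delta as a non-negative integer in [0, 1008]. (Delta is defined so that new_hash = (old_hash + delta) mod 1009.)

Answer: 77

Derivation:
Delta formula: (val(new) - val(old)) * B^(n-1-k) mod M
  val('i') - val('b') = 9 - 2 = 7
  B^(n-1-k) = 11^1 mod 1009 = 11
  Delta = 7 * 11 mod 1009 = 77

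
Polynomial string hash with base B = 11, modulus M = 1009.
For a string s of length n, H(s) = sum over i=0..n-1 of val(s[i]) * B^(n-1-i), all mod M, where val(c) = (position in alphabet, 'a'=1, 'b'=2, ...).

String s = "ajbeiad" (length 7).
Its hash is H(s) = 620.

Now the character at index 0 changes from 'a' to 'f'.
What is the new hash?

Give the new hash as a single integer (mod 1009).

val('a') = 1, val('f') = 6
Position k = 0, exponent = n-1-k = 6
B^6 mod M = 11^6 mod 1009 = 766
Delta = (6 - 1) * 766 mod 1009 = 803
New hash = (620 + 803) mod 1009 = 414

Answer: 414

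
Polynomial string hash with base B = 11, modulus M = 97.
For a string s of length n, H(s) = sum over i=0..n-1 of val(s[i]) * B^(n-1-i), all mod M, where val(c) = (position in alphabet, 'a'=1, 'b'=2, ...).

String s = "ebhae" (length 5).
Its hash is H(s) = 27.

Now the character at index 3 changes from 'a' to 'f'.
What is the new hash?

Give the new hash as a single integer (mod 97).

Answer: 82

Derivation:
val('a') = 1, val('f') = 6
Position k = 3, exponent = n-1-k = 1
B^1 mod M = 11^1 mod 97 = 11
Delta = (6 - 1) * 11 mod 97 = 55
New hash = (27 + 55) mod 97 = 82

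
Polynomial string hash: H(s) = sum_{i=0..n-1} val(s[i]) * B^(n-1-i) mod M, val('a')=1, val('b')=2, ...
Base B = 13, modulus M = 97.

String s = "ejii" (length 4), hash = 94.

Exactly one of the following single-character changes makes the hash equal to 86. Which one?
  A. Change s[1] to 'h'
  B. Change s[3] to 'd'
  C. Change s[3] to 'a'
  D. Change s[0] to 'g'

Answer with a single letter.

Option A: s[1]='j'->'h', delta=(8-10)*13^2 mod 97 = 50, hash=94+50 mod 97 = 47
Option B: s[3]='i'->'d', delta=(4-9)*13^0 mod 97 = 92, hash=94+92 mod 97 = 89
Option C: s[3]='i'->'a', delta=(1-9)*13^0 mod 97 = 89, hash=94+89 mod 97 = 86 <-- target
Option D: s[0]='e'->'g', delta=(7-5)*13^3 mod 97 = 29, hash=94+29 mod 97 = 26

Answer: C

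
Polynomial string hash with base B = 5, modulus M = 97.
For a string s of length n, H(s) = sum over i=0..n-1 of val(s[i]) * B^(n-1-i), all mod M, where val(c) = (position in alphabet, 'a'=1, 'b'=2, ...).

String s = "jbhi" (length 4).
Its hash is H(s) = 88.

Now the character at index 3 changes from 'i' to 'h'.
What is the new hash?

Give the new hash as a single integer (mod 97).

Answer: 87

Derivation:
val('i') = 9, val('h') = 8
Position k = 3, exponent = n-1-k = 0
B^0 mod M = 5^0 mod 97 = 1
Delta = (8 - 9) * 1 mod 97 = 96
New hash = (88 + 96) mod 97 = 87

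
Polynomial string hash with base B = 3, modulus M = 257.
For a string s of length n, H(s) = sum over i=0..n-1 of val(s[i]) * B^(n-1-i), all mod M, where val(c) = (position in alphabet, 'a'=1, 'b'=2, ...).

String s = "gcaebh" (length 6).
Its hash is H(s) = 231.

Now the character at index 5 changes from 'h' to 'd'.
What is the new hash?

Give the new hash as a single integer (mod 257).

Answer: 227

Derivation:
val('h') = 8, val('d') = 4
Position k = 5, exponent = n-1-k = 0
B^0 mod M = 3^0 mod 257 = 1
Delta = (4 - 8) * 1 mod 257 = 253
New hash = (231 + 253) mod 257 = 227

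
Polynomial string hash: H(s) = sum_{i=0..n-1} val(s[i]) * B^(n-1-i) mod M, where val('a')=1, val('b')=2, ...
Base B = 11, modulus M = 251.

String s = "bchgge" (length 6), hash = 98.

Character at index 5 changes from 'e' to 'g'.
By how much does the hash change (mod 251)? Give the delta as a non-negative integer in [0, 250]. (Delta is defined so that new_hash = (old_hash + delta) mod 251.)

Delta formula: (val(new) - val(old)) * B^(n-1-k) mod M
  val('g') - val('e') = 7 - 5 = 2
  B^(n-1-k) = 11^0 mod 251 = 1
  Delta = 2 * 1 mod 251 = 2

Answer: 2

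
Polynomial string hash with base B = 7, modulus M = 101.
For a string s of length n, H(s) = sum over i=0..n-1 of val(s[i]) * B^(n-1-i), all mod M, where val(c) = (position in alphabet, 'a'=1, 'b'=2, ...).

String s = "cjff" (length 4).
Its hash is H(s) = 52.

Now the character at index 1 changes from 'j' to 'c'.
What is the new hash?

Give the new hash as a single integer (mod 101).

Answer: 12

Derivation:
val('j') = 10, val('c') = 3
Position k = 1, exponent = n-1-k = 2
B^2 mod M = 7^2 mod 101 = 49
Delta = (3 - 10) * 49 mod 101 = 61
New hash = (52 + 61) mod 101 = 12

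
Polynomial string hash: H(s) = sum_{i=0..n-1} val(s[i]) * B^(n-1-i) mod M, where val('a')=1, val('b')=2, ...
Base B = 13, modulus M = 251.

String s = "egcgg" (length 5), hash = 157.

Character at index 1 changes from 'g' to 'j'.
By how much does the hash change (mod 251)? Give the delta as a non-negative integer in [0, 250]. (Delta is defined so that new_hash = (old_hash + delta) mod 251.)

Delta formula: (val(new) - val(old)) * B^(n-1-k) mod M
  val('j') - val('g') = 10 - 7 = 3
  B^(n-1-k) = 13^3 mod 251 = 189
  Delta = 3 * 189 mod 251 = 65

Answer: 65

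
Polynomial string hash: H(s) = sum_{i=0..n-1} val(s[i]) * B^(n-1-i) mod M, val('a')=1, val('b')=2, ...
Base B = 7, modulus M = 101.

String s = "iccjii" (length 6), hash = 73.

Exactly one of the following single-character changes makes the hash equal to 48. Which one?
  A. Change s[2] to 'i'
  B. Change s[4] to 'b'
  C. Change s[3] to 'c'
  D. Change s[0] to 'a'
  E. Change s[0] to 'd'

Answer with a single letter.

Answer: D

Derivation:
Option A: s[2]='c'->'i', delta=(9-3)*7^3 mod 101 = 38, hash=73+38 mod 101 = 10
Option B: s[4]='i'->'b', delta=(2-9)*7^1 mod 101 = 52, hash=73+52 mod 101 = 24
Option C: s[3]='j'->'c', delta=(3-10)*7^2 mod 101 = 61, hash=73+61 mod 101 = 33
Option D: s[0]='i'->'a', delta=(1-9)*7^5 mod 101 = 76, hash=73+76 mod 101 = 48 <-- target
Option E: s[0]='i'->'d', delta=(4-9)*7^5 mod 101 = 98, hash=73+98 mod 101 = 70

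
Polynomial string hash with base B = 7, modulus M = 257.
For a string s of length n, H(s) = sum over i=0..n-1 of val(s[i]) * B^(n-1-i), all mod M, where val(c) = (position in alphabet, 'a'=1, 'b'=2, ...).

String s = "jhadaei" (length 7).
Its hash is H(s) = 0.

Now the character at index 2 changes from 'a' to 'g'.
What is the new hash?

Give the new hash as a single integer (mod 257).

Answer: 14

Derivation:
val('a') = 1, val('g') = 7
Position k = 2, exponent = n-1-k = 4
B^4 mod M = 7^4 mod 257 = 88
Delta = (7 - 1) * 88 mod 257 = 14
New hash = (0 + 14) mod 257 = 14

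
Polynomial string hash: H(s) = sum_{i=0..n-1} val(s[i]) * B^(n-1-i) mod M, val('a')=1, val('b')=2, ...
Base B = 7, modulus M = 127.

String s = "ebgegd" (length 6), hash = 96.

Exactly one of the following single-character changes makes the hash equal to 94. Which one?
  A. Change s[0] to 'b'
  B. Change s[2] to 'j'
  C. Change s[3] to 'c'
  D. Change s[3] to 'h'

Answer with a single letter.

Option A: s[0]='e'->'b', delta=(2-5)*7^5 mod 127 = 125, hash=96+125 mod 127 = 94 <-- target
Option B: s[2]='g'->'j', delta=(10-7)*7^3 mod 127 = 13, hash=96+13 mod 127 = 109
Option C: s[3]='e'->'c', delta=(3-5)*7^2 mod 127 = 29, hash=96+29 mod 127 = 125
Option D: s[3]='e'->'h', delta=(8-5)*7^2 mod 127 = 20, hash=96+20 mod 127 = 116

Answer: A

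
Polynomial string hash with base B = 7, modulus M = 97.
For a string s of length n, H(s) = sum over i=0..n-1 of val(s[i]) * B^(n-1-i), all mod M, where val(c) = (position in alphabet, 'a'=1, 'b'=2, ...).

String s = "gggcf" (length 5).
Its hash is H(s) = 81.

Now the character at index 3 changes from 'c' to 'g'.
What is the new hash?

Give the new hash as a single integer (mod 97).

val('c') = 3, val('g') = 7
Position k = 3, exponent = n-1-k = 1
B^1 mod M = 7^1 mod 97 = 7
Delta = (7 - 3) * 7 mod 97 = 28
New hash = (81 + 28) mod 97 = 12

Answer: 12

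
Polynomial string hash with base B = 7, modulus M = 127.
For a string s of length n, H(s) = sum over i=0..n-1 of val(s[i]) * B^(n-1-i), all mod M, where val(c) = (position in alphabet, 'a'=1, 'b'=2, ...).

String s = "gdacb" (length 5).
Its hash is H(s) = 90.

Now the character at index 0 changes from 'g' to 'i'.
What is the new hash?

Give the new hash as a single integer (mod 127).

val('g') = 7, val('i') = 9
Position k = 0, exponent = n-1-k = 4
B^4 mod M = 7^4 mod 127 = 115
Delta = (9 - 7) * 115 mod 127 = 103
New hash = (90 + 103) mod 127 = 66

Answer: 66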